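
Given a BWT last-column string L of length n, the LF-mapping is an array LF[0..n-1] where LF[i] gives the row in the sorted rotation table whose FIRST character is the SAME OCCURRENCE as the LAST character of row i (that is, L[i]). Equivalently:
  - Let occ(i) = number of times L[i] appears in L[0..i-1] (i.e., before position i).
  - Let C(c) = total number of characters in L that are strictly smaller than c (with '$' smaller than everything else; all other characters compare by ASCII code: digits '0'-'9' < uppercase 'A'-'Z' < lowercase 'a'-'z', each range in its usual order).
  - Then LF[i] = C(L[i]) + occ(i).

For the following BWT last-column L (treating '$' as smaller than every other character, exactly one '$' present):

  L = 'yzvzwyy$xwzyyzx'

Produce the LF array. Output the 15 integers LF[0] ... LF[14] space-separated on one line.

Char counts: '$':1, 'v':1, 'w':2, 'x':2, 'y':5, 'z':4
C (first-col start): C('$')=0, C('v')=1, C('w')=2, C('x')=4, C('y')=6, C('z')=11
L[0]='y': occ=0, LF[0]=C('y')+0=6+0=6
L[1]='z': occ=0, LF[1]=C('z')+0=11+0=11
L[2]='v': occ=0, LF[2]=C('v')+0=1+0=1
L[3]='z': occ=1, LF[3]=C('z')+1=11+1=12
L[4]='w': occ=0, LF[4]=C('w')+0=2+0=2
L[5]='y': occ=1, LF[5]=C('y')+1=6+1=7
L[6]='y': occ=2, LF[6]=C('y')+2=6+2=8
L[7]='$': occ=0, LF[7]=C('$')+0=0+0=0
L[8]='x': occ=0, LF[8]=C('x')+0=4+0=4
L[9]='w': occ=1, LF[9]=C('w')+1=2+1=3
L[10]='z': occ=2, LF[10]=C('z')+2=11+2=13
L[11]='y': occ=3, LF[11]=C('y')+3=6+3=9
L[12]='y': occ=4, LF[12]=C('y')+4=6+4=10
L[13]='z': occ=3, LF[13]=C('z')+3=11+3=14
L[14]='x': occ=1, LF[14]=C('x')+1=4+1=5

Answer: 6 11 1 12 2 7 8 0 4 3 13 9 10 14 5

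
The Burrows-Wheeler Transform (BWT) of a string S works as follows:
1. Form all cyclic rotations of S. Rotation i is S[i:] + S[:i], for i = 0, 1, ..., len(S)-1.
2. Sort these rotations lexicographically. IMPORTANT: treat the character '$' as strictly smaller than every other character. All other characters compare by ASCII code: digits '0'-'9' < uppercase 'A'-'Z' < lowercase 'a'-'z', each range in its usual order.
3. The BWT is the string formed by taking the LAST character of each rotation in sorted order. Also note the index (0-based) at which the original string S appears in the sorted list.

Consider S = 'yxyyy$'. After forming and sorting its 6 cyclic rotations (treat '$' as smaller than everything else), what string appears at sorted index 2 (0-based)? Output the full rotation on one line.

Answer: y$yxyy

Derivation:
All 6 rotations (rotation i = S[i:]+S[:i]):
  rot[0] = yxyyy$
  rot[1] = xyyy$y
  rot[2] = yyy$yx
  rot[3] = yy$yxy
  rot[4] = y$yxyy
  rot[5] = $yxyyy
Sorted (with $ < everything):
  sorted[0] = $yxyyy
  sorted[1] = xyyy$y
  sorted[2] = y$yxyy
  sorted[3] = yxyyy$
  sorted[4] = yy$yxy
  sorted[5] = yyy$yx
sorted[2] = y$yxyy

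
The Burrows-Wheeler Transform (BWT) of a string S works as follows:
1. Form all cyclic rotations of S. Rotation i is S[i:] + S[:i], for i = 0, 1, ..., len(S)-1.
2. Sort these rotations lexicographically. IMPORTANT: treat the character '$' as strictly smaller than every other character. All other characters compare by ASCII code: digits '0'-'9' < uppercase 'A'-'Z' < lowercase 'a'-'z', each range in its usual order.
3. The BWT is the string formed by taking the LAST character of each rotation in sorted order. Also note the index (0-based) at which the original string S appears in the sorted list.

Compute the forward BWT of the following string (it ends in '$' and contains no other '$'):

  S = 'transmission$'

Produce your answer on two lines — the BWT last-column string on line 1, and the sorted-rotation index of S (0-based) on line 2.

All 13 rotations (rotation i = S[i:]+S[:i]):
  rot[0] = transmission$
  rot[1] = ransmission$t
  rot[2] = ansmission$tr
  rot[3] = nsmission$tra
  rot[4] = smission$tran
  rot[5] = mission$trans
  rot[6] = ission$transm
  rot[7] = ssion$transmi
  rot[8] = sion$transmis
  rot[9] = ion$transmiss
  rot[10] = on$transmissi
  rot[11] = n$transmissio
  rot[12] = $transmission
Sorted (with $ < everything):
  sorted[0] = $transmission  (last char: 'n')
  sorted[1] = ansmission$tr  (last char: 'r')
  sorted[2] = ion$transmiss  (last char: 's')
  sorted[3] = ission$transm  (last char: 'm')
  sorted[4] = mission$trans  (last char: 's')
  sorted[5] = n$transmissio  (last char: 'o')
  sorted[6] = nsmission$tra  (last char: 'a')
  sorted[7] = on$transmissi  (last char: 'i')
  sorted[8] = ransmission$t  (last char: 't')
  sorted[9] = sion$transmis  (last char: 's')
  sorted[10] = smission$tran  (last char: 'n')
  sorted[11] = ssion$transmi  (last char: 'i')
  sorted[12] = transmission$  (last char: '$')
Last column: nrsmsoaitsni$
Original string S is at sorted index 12

Answer: nrsmsoaitsni$
12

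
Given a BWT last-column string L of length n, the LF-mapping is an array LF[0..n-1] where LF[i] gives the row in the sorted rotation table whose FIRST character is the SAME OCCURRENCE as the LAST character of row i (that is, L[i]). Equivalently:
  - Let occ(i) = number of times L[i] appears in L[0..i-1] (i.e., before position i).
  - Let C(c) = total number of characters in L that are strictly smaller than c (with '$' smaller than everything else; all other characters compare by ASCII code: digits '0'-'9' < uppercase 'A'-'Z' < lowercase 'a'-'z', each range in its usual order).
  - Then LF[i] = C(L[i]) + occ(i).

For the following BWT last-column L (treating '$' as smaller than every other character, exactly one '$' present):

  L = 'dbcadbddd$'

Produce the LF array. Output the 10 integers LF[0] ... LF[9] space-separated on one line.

Answer: 5 2 4 1 6 3 7 8 9 0

Derivation:
Char counts: '$':1, 'a':1, 'b':2, 'c':1, 'd':5
C (first-col start): C('$')=0, C('a')=1, C('b')=2, C('c')=4, C('d')=5
L[0]='d': occ=0, LF[0]=C('d')+0=5+0=5
L[1]='b': occ=0, LF[1]=C('b')+0=2+0=2
L[2]='c': occ=0, LF[2]=C('c')+0=4+0=4
L[3]='a': occ=0, LF[3]=C('a')+0=1+0=1
L[4]='d': occ=1, LF[4]=C('d')+1=5+1=6
L[5]='b': occ=1, LF[5]=C('b')+1=2+1=3
L[6]='d': occ=2, LF[6]=C('d')+2=5+2=7
L[7]='d': occ=3, LF[7]=C('d')+3=5+3=8
L[8]='d': occ=4, LF[8]=C('d')+4=5+4=9
L[9]='$': occ=0, LF[9]=C('$')+0=0+0=0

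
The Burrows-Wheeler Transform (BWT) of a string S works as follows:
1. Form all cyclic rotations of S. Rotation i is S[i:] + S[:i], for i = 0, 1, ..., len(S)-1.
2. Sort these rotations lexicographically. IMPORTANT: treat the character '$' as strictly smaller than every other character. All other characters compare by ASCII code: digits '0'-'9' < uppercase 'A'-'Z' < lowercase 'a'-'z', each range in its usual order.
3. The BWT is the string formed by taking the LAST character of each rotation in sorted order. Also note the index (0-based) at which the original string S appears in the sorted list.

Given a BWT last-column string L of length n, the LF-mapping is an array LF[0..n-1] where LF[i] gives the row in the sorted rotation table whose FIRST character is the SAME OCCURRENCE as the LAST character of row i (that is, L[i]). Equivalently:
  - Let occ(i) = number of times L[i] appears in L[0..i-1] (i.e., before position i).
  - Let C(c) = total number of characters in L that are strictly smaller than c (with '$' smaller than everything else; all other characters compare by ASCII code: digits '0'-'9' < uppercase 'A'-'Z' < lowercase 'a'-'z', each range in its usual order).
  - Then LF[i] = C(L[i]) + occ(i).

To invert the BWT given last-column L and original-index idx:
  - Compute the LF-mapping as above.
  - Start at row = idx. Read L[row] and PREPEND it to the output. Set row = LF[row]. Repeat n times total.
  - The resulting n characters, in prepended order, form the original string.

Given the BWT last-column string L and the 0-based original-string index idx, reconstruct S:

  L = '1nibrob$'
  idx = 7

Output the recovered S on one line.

Answer: ribbon1$

Derivation:
LF mapping: 1 5 4 2 7 6 3 0
Walk LF starting at row 7, prepending L[row]:
  step 1: row=7, L[7]='$', prepend. Next row=LF[7]=0
  step 2: row=0, L[0]='1', prepend. Next row=LF[0]=1
  step 3: row=1, L[1]='n', prepend. Next row=LF[1]=5
  step 4: row=5, L[5]='o', prepend. Next row=LF[5]=6
  step 5: row=6, L[6]='b', prepend. Next row=LF[6]=3
  step 6: row=3, L[3]='b', prepend. Next row=LF[3]=2
  step 7: row=2, L[2]='i', prepend. Next row=LF[2]=4
  step 8: row=4, L[4]='r', prepend. Next row=LF[4]=7
Reversed output: ribbon1$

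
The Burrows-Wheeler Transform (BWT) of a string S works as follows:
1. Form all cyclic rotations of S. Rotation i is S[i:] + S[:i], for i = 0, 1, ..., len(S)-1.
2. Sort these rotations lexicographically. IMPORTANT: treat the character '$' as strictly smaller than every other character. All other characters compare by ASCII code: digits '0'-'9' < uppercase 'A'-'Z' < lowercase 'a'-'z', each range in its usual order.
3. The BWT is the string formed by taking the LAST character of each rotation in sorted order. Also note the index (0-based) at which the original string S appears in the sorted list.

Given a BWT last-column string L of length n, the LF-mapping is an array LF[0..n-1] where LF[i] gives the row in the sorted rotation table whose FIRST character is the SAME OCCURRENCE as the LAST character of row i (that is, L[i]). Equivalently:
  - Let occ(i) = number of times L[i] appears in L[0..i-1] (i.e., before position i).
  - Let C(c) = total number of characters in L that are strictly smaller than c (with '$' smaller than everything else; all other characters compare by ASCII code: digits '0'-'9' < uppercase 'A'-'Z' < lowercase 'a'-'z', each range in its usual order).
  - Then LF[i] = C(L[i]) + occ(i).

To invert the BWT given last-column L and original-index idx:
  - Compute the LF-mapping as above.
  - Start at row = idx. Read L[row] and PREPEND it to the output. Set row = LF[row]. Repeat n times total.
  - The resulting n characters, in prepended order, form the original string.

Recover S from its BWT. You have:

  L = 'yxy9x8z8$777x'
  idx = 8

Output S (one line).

LF mapping: 10 7 11 6 8 4 12 5 0 1 2 3 9
Walk LF starting at row 8, prepending L[row]:
  step 1: row=8, L[8]='$', prepend. Next row=LF[8]=0
  step 2: row=0, L[0]='y', prepend. Next row=LF[0]=10
  step 3: row=10, L[10]='7', prepend. Next row=LF[10]=2
  step 4: row=2, L[2]='y', prepend. Next row=LF[2]=11
  step 5: row=11, L[11]='7', prepend. Next row=LF[11]=3
  step 6: row=3, L[3]='9', prepend. Next row=LF[3]=6
  step 7: row=6, L[6]='z', prepend. Next row=LF[6]=12
  step 8: row=12, L[12]='x', prepend. Next row=LF[12]=9
  step 9: row=9, L[9]='7', prepend. Next row=LF[9]=1
  step 10: row=1, L[1]='x', prepend. Next row=LF[1]=7
  step 11: row=7, L[7]='8', prepend. Next row=LF[7]=5
  step 12: row=5, L[5]='8', prepend. Next row=LF[5]=4
  step 13: row=4, L[4]='x', prepend. Next row=LF[4]=8
Reversed output: x88x7xz97y7y$

Answer: x88x7xz97y7y$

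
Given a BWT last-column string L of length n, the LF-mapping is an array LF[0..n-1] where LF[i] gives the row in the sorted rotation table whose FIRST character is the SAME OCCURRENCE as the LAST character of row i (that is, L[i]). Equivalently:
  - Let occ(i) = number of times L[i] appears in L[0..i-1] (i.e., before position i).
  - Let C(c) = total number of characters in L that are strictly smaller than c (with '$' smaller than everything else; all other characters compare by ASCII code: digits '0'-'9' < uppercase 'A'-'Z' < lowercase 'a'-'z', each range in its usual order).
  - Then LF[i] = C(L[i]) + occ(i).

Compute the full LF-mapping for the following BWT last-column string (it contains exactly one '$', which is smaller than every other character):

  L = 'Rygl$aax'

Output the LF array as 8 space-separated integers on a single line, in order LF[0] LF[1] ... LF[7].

Answer: 1 7 4 5 0 2 3 6

Derivation:
Char counts: '$':1, 'R':1, 'a':2, 'g':1, 'l':1, 'x':1, 'y':1
C (first-col start): C('$')=0, C('R')=1, C('a')=2, C('g')=4, C('l')=5, C('x')=6, C('y')=7
L[0]='R': occ=0, LF[0]=C('R')+0=1+0=1
L[1]='y': occ=0, LF[1]=C('y')+0=7+0=7
L[2]='g': occ=0, LF[2]=C('g')+0=4+0=4
L[3]='l': occ=0, LF[3]=C('l')+0=5+0=5
L[4]='$': occ=0, LF[4]=C('$')+0=0+0=0
L[5]='a': occ=0, LF[5]=C('a')+0=2+0=2
L[6]='a': occ=1, LF[6]=C('a')+1=2+1=3
L[7]='x': occ=0, LF[7]=C('x')+0=6+0=6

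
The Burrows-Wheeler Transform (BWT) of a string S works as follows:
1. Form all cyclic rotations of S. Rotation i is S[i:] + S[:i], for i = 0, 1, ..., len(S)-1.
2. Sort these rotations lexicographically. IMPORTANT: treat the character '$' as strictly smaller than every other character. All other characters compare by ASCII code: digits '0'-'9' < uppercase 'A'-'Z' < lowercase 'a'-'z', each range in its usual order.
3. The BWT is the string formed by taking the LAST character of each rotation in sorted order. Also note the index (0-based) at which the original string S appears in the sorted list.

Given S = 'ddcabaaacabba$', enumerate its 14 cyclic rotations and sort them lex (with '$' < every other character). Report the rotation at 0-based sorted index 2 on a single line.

All 14 rotations (rotation i = S[i:]+S[:i]):
  rot[0] = ddcabaaacabba$
  rot[1] = dcabaaacabba$d
  rot[2] = cabaaacabba$dd
  rot[3] = abaaacabba$ddc
  rot[4] = baaacabba$ddca
  rot[5] = aaacabba$ddcab
  rot[6] = aacabba$ddcaba
  rot[7] = acabba$ddcabaa
  rot[8] = cabba$ddcabaaa
  rot[9] = abba$ddcabaaac
  rot[10] = bba$ddcabaaaca
  rot[11] = ba$ddcabaaacab
  rot[12] = a$ddcabaaacabb
  rot[13] = $ddcabaaacabba
Sorted (with $ < everything):
  sorted[0] = $ddcabaaacabba
  sorted[1] = a$ddcabaaacabb
  sorted[2] = aaacabba$ddcab
  sorted[3] = aacabba$ddcaba
  sorted[4] = abaaacabba$ddc
  sorted[5] = abba$ddcabaaac
  sorted[6] = acabba$ddcabaa
  sorted[7] = ba$ddcabaaacab
  sorted[8] = baaacabba$ddca
  sorted[9] = bba$ddcabaaaca
  sorted[10] = cabaaacabba$dd
  sorted[11] = cabba$ddcabaaa
  sorted[12] = dcabaaacabba$d
  sorted[13] = ddcabaaacabba$
sorted[2] = aaacabba$ddcab

Answer: aaacabba$ddcab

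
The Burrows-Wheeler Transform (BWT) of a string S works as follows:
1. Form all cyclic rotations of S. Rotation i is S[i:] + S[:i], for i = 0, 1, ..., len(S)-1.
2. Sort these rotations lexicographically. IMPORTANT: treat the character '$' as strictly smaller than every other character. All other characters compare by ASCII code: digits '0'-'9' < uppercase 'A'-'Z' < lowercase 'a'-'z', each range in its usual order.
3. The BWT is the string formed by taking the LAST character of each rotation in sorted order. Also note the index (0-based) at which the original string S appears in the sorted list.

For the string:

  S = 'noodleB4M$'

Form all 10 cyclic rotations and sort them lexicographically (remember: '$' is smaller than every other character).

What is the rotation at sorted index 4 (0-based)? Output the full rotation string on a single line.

Answer: dleB4M$noo

Derivation:
All 10 rotations (rotation i = S[i:]+S[:i]):
  rot[0] = noodleB4M$
  rot[1] = oodleB4M$n
  rot[2] = odleB4M$no
  rot[3] = dleB4M$noo
  rot[4] = leB4M$nood
  rot[5] = eB4M$noodl
  rot[6] = B4M$noodle
  rot[7] = 4M$noodleB
  rot[8] = M$noodleB4
  rot[9] = $noodleB4M
Sorted (with $ < everything):
  sorted[0] = $noodleB4M
  sorted[1] = 4M$noodleB
  sorted[2] = B4M$noodle
  sorted[3] = M$noodleB4
  sorted[4] = dleB4M$noo
  sorted[5] = eB4M$noodl
  sorted[6] = leB4M$nood
  sorted[7] = noodleB4M$
  sorted[8] = odleB4M$no
  sorted[9] = oodleB4M$n
sorted[4] = dleB4M$noo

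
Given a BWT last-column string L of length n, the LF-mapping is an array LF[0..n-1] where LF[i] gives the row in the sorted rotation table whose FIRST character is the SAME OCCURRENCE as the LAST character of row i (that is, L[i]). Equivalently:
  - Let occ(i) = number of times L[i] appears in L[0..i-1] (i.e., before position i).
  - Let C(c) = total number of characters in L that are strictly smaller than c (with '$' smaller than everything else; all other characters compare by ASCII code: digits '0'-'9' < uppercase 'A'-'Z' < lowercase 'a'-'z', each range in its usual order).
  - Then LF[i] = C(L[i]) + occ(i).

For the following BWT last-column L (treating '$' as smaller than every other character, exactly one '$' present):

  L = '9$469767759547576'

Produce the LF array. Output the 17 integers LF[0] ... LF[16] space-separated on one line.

Char counts: '$':1, '4':2, '5':3, '6':3, '7':5, '9':3
C (first-col start): C('$')=0, C('4')=1, C('5')=3, C('6')=6, C('7')=9, C('9')=14
L[0]='9': occ=0, LF[0]=C('9')+0=14+0=14
L[1]='$': occ=0, LF[1]=C('$')+0=0+0=0
L[2]='4': occ=0, LF[2]=C('4')+0=1+0=1
L[3]='6': occ=0, LF[3]=C('6')+0=6+0=6
L[4]='9': occ=1, LF[4]=C('9')+1=14+1=15
L[5]='7': occ=0, LF[5]=C('7')+0=9+0=9
L[6]='6': occ=1, LF[6]=C('6')+1=6+1=7
L[7]='7': occ=1, LF[7]=C('7')+1=9+1=10
L[8]='7': occ=2, LF[8]=C('7')+2=9+2=11
L[9]='5': occ=0, LF[9]=C('5')+0=3+0=3
L[10]='9': occ=2, LF[10]=C('9')+2=14+2=16
L[11]='5': occ=1, LF[11]=C('5')+1=3+1=4
L[12]='4': occ=1, LF[12]=C('4')+1=1+1=2
L[13]='7': occ=3, LF[13]=C('7')+3=9+3=12
L[14]='5': occ=2, LF[14]=C('5')+2=3+2=5
L[15]='7': occ=4, LF[15]=C('7')+4=9+4=13
L[16]='6': occ=2, LF[16]=C('6')+2=6+2=8

Answer: 14 0 1 6 15 9 7 10 11 3 16 4 2 12 5 13 8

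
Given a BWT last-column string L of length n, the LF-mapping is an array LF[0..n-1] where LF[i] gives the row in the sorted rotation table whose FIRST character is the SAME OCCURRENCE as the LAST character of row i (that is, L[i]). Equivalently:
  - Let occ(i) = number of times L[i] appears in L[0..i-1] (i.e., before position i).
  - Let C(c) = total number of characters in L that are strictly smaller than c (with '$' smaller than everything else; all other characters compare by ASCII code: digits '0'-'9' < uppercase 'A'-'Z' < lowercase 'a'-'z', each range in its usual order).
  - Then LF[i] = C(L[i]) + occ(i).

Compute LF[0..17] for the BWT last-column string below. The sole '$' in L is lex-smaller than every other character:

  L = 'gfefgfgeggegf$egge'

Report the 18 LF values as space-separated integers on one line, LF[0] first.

Char counts: '$':1, 'e':5, 'f':4, 'g':8
C (first-col start): C('$')=0, C('e')=1, C('f')=6, C('g')=10
L[0]='g': occ=0, LF[0]=C('g')+0=10+0=10
L[1]='f': occ=0, LF[1]=C('f')+0=6+0=6
L[2]='e': occ=0, LF[2]=C('e')+0=1+0=1
L[3]='f': occ=1, LF[3]=C('f')+1=6+1=7
L[4]='g': occ=1, LF[4]=C('g')+1=10+1=11
L[5]='f': occ=2, LF[5]=C('f')+2=6+2=8
L[6]='g': occ=2, LF[6]=C('g')+2=10+2=12
L[7]='e': occ=1, LF[7]=C('e')+1=1+1=2
L[8]='g': occ=3, LF[8]=C('g')+3=10+3=13
L[9]='g': occ=4, LF[9]=C('g')+4=10+4=14
L[10]='e': occ=2, LF[10]=C('e')+2=1+2=3
L[11]='g': occ=5, LF[11]=C('g')+5=10+5=15
L[12]='f': occ=3, LF[12]=C('f')+3=6+3=9
L[13]='$': occ=0, LF[13]=C('$')+0=0+0=0
L[14]='e': occ=3, LF[14]=C('e')+3=1+3=4
L[15]='g': occ=6, LF[15]=C('g')+6=10+6=16
L[16]='g': occ=7, LF[16]=C('g')+7=10+7=17
L[17]='e': occ=4, LF[17]=C('e')+4=1+4=5

Answer: 10 6 1 7 11 8 12 2 13 14 3 15 9 0 4 16 17 5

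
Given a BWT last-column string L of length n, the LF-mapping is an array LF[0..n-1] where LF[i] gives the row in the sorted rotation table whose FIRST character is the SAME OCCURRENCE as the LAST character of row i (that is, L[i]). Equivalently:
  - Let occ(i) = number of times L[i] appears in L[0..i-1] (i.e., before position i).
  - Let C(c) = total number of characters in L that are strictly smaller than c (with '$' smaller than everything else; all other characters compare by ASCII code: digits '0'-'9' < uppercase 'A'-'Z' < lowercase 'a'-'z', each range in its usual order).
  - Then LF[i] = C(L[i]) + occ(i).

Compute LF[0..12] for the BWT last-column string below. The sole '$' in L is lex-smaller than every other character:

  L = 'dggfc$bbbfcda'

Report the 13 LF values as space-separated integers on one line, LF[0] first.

Answer: 7 11 12 9 5 0 2 3 4 10 6 8 1

Derivation:
Char counts: '$':1, 'a':1, 'b':3, 'c':2, 'd':2, 'f':2, 'g':2
C (first-col start): C('$')=0, C('a')=1, C('b')=2, C('c')=5, C('d')=7, C('f')=9, C('g')=11
L[0]='d': occ=0, LF[0]=C('d')+0=7+0=7
L[1]='g': occ=0, LF[1]=C('g')+0=11+0=11
L[2]='g': occ=1, LF[2]=C('g')+1=11+1=12
L[3]='f': occ=0, LF[3]=C('f')+0=9+0=9
L[4]='c': occ=0, LF[4]=C('c')+0=5+0=5
L[5]='$': occ=0, LF[5]=C('$')+0=0+0=0
L[6]='b': occ=0, LF[6]=C('b')+0=2+0=2
L[7]='b': occ=1, LF[7]=C('b')+1=2+1=3
L[8]='b': occ=2, LF[8]=C('b')+2=2+2=4
L[9]='f': occ=1, LF[9]=C('f')+1=9+1=10
L[10]='c': occ=1, LF[10]=C('c')+1=5+1=6
L[11]='d': occ=1, LF[11]=C('d')+1=7+1=8
L[12]='a': occ=0, LF[12]=C('a')+0=1+0=1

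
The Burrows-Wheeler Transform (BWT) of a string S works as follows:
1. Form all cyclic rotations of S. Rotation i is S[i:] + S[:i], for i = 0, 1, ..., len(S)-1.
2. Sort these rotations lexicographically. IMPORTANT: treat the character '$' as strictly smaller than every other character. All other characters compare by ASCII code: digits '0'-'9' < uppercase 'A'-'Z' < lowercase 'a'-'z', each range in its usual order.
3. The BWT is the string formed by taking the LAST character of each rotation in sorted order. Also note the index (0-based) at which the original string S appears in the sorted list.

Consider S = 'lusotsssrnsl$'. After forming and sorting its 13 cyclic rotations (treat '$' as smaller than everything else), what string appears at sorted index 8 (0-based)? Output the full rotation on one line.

All 13 rotations (rotation i = S[i:]+S[:i]):
  rot[0] = lusotsssrnsl$
  rot[1] = usotsssrnsl$l
  rot[2] = sotsssrnsl$lu
  rot[3] = otsssrnsl$lus
  rot[4] = tsssrnsl$luso
  rot[5] = sssrnsl$lusot
  rot[6] = ssrnsl$lusots
  rot[7] = srnsl$lusotss
  rot[8] = rnsl$lusotsss
  rot[9] = nsl$lusotsssr
  rot[10] = sl$lusotsssrn
  rot[11] = l$lusotsssrns
  rot[12] = $lusotsssrnsl
Sorted (with $ < everything):
  sorted[0] = $lusotsssrnsl
  sorted[1] = l$lusotsssrns
  sorted[2] = lusotsssrnsl$
  sorted[3] = nsl$lusotsssr
  sorted[4] = otsssrnsl$lus
  sorted[5] = rnsl$lusotsss
  sorted[6] = sl$lusotsssrn
  sorted[7] = sotsssrnsl$lu
  sorted[8] = srnsl$lusotss
  sorted[9] = ssrnsl$lusots
  sorted[10] = sssrnsl$lusot
  sorted[11] = tsssrnsl$luso
  sorted[12] = usotsssrnsl$l
sorted[8] = srnsl$lusotss

Answer: srnsl$lusotss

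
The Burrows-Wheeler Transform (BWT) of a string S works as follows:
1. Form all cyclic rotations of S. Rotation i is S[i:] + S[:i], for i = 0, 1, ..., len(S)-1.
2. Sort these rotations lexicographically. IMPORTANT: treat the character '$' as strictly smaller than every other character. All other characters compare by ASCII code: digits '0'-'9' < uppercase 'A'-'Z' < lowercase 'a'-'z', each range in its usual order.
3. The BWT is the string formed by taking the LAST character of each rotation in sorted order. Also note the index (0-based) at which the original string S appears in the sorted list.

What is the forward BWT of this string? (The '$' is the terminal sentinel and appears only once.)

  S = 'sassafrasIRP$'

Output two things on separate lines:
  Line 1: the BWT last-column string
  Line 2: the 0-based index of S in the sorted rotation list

All 13 rotations (rotation i = S[i:]+S[:i]):
  rot[0] = sassafrasIRP$
  rot[1] = assafrasIRP$s
  rot[2] = ssafrasIRP$sa
  rot[3] = safrasIRP$sas
  rot[4] = afrasIRP$sass
  rot[5] = frasIRP$sassa
  rot[6] = rasIRP$sassaf
  rot[7] = asIRP$sassafr
  rot[8] = sIRP$sassafra
  rot[9] = IRP$sassafras
  rot[10] = RP$sassafrasI
  rot[11] = P$sassafrasIR
  rot[12] = $sassafrasIRP
Sorted (with $ < everything):
  sorted[0] = $sassafrasIRP  (last char: 'P')
  sorted[1] = IRP$sassafras  (last char: 's')
  sorted[2] = P$sassafrasIR  (last char: 'R')
  sorted[3] = RP$sassafrasI  (last char: 'I')
  sorted[4] = afrasIRP$sass  (last char: 's')
  sorted[5] = asIRP$sassafr  (last char: 'r')
  sorted[6] = assafrasIRP$s  (last char: 's')
  sorted[7] = frasIRP$sassa  (last char: 'a')
  sorted[8] = rasIRP$sassaf  (last char: 'f')
  sorted[9] = sIRP$sassafra  (last char: 'a')
  sorted[10] = safrasIRP$sas  (last char: 's')
  sorted[11] = sassafrasIRP$  (last char: '$')
  sorted[12] = ssafrasIRP$sa  (last char: 'a')
Last column: PsRIsrsafas$a
Original string S is at sorted index 11

Answer: PsRIsrsafas$a
11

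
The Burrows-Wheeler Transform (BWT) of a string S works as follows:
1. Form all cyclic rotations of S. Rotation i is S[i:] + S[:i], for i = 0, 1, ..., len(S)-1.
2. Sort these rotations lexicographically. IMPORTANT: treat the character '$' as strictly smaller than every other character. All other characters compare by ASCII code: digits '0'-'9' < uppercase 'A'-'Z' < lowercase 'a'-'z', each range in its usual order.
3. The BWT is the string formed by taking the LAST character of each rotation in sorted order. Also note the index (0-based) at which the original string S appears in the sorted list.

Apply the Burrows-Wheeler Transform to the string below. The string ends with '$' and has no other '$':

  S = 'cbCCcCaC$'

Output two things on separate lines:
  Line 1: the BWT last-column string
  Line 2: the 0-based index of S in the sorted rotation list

Answer: CabcCCcC$
8

Derivation:
All 9 rotations (rotation i = S[i:]+S[:i]):
  rot[0] = cbCCcCaC$
  rot[1] = bCCcCaC$c
  rot[2] = CCcCaC$cb
  rot[3] = CcCaC$cbC
  rot[4] = cCaC$cbCC
  rot[5] = CaC$cbCCc
  rot[6] = aC$cbCCcC
  rot[7] = C$cbCCcCa
  rot[8] = $cbCCcCaC
Sorted (with $ < everything):
  sorted[0] = $cbCCcCaC  (last char: 'C')
  sorted[1] = C$cbCCcCa  (last char: 'a')
  sorted[2] = CCcCaC$cb  (last char: 'b')
  sorted[3] = CaC$cbCCc  (last char: 'c')
  sorted[4] = CcCaC$cbC  (last char: 'C')
  sorted[5] = aC$cbCCcC  (last char: 'C')
  sorted[6] = bCCcCaC$c  (last char: 'c')
  sorted[7] = cCaC$cbCC  (last char: 'C')
  sorted[8] = cbCCcCaC$  (last char: '$')
Last column: CabcCCcC$
Original string S is at sorted index 8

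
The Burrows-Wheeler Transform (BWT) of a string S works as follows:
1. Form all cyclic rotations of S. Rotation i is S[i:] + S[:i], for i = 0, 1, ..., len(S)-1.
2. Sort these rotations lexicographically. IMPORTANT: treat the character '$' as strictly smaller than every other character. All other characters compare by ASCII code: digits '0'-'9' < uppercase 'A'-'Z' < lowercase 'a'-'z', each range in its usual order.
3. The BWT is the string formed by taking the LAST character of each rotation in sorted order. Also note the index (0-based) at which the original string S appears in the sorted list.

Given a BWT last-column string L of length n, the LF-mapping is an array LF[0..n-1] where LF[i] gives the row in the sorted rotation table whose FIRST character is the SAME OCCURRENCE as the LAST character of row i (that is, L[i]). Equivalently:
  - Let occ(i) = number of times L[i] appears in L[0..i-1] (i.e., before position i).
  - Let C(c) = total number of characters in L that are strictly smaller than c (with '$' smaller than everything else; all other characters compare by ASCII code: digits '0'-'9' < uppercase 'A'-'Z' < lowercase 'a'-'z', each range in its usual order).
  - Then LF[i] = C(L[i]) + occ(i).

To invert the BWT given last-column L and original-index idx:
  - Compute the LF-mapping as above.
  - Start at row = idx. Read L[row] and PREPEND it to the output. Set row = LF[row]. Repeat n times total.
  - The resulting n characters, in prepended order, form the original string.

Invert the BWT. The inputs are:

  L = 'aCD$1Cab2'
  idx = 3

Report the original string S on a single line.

Answer: C1CD2baa$

Derivation:
LF mapping: 6 3 5 0 1 4 7 8 2
Walk LF starting at row 3, prepending L[row]:
  step 1: row=3, L[3]='$', prepend. Next row=LF[3]=0
  step 2: row=0, L[0]='a', prepend. Next row=LF[0]=6
  step 3: row=6, L[6]='a', prepend. Next row=LF[6]=7
  step 4: row=7, L[7]='b', prepend. Next row=LF[7]=8
  step 5: row=8, L[8]='2', prepend. Next row=LF[8]=2
  step 6: row=2, L[2]='D', prepend. Next row=LF[2]=5
  step 7: row=5, L[5]='C', prepend. Next row=LF[5]=4
  step 8: row=4, L[4]='1', prepend. Next row=LF[4]=1
  step 9: row=1, L[1]='C', prepend. Next row=LF[1]=3
Reversed output: C1CD2baa$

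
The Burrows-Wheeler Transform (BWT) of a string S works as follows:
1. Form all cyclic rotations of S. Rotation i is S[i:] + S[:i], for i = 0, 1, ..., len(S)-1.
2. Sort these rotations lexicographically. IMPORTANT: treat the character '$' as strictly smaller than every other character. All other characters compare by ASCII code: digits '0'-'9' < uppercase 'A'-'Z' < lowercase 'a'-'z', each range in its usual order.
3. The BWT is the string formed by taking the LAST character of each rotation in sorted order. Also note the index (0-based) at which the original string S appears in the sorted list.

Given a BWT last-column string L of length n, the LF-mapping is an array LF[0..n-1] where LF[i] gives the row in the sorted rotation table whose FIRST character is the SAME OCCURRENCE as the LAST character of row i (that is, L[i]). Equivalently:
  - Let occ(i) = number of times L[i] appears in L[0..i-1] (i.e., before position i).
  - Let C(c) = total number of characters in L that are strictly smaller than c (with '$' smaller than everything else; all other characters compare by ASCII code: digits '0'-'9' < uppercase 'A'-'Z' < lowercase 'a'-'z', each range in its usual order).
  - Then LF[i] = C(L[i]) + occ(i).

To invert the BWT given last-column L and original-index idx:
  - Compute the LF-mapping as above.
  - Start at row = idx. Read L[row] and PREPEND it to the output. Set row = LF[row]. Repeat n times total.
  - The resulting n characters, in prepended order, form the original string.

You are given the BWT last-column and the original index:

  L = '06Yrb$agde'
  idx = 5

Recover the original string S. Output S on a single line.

Answer: badgerY60$

Derivation:
LF mapping: 1 2 3 9 5 0 4 8 6 7
Walk LF starting at row 5, prepending L[row]:
  step 1: row=5, L[5]='$', prepend. Next row=LF[5]=0
  step 2: row=0, L[0]='0', prepend. Next row=LF[0]=1
  step 3: row=1, L[1]='6', prepend. Next row=LF[1]=2
  step 4: row=2, L[2]='Y', prepend. Next row=LF[2]=3
  step 5: row=3, L[3]='r', prepend. Next row=LF[3]=9
  step 6: row=9, L[9]='e', prepend. Next row=LF[9]=7
  step 7: row=7, L[7]='g', prepend. Next row=LF[7]=8
  step 8: row=8, L[8]='d', prepend. Next row=LF[8]=6
  step 9: row=6, L[6]='a', prepend. Next row=LF[6]=4
  step 10: row=4, L[4]='b', prepend. Next row=LF[4]=5
Reversed output: badgerY60$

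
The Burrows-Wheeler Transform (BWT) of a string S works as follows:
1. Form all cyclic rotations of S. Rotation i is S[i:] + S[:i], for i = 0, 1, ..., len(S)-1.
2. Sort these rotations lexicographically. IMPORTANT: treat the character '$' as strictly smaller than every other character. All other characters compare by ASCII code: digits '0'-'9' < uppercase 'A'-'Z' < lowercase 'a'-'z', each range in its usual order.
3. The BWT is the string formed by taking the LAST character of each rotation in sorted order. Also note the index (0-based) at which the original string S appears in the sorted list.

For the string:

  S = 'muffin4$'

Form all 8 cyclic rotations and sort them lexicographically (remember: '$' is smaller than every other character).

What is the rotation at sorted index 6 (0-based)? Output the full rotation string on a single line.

Answer: n4$muffi

Derivation:
All 8 rotations (rotation i = S[i:]+S[:i]):
  rot[0] = muffin4$
  rot[1] = uffin4$m
  rot[2] = ffin4$mu
  rot[3] = fin4$muf
  rot[4] = in4$muff
  rot[5] = n4$muffi
  rot[6] = 4$muffin
  rot[7] = $muffin4
Sorted (with $ < everything):
  sorted[0] = $muffin4
  sorted[1] = 4$muffin
  sorted[2] = ffin4$mu
  sorted[3] = fin4$muf
  sorted[4] = in4$muff
  sorted[5] = muffin4$
  sorted[6] = n4$muffi
  sorted[7] = uffin4$m
sorted[6] = n4$muffi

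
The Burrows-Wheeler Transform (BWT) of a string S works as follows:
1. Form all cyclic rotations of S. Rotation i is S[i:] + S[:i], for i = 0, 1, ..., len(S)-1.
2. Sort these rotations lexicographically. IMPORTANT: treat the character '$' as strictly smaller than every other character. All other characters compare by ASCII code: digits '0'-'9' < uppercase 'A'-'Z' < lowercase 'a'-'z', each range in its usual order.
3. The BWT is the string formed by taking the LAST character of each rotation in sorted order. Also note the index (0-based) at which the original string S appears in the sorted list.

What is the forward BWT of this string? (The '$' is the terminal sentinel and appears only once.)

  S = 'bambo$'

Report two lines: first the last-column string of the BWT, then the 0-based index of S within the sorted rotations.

All 6 rotations (rotation i = S[i:]+S[:i]):
  rot[0] = bambo$
  rot[1] = ambo$b
  rot[2] = mbo$ba
  rot[3] = bo$bam
  rot[4] = o$bamb
  rot[5] = $bambo
Sorted (with $ < everything):
  sorted[0] = $bambo  (last char: 'o')
  sorted[1] = ambo$b  (last char: 'b')
  sorted[2] = bambo$  (last char: '$')
  sorted[3] = bo$bam  (last char: 'm')
  sorted[4] = mbo$ba  (last char: 'a')
  sorted[5] = o$bamb  (last char: 'b')
Last column: ob$mab
Original string S is at sorted index 2

Answer: ob$mab
2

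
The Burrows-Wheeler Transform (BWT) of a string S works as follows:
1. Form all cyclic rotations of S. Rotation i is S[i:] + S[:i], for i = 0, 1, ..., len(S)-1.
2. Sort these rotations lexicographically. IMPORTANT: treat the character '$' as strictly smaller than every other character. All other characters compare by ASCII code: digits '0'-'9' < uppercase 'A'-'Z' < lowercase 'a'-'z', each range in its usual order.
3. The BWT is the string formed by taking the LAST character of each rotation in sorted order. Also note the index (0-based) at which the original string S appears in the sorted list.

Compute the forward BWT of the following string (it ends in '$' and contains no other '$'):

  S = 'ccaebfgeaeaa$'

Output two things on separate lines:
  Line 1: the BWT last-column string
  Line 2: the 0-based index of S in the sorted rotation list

All 13 rotations (rotation i = S[i:]+S[:i]):
  rot[0] = ccaebfgeaeaa$
  rot[1] = caebfgeaeaa$c
  rot[2] = aebfgeaeaa$cc
  rot[3] = ebfgeaeaa$cca
  rot[4] = bfgeaeaa$ccae
  rot[5] = fgeaeaa$ccaeb
  rot[6] = geaeaa$ccaebf
  rot[7] = eaeaa$ccaebfg
  rot[8] = aeaa$ccaebfge
  rot[9] = eaa$ccaebfgea
  rot[10] = aa$ccaebfgeae
  rot[11] = a$ccaebfgeaea
  rot[12] = $ccaebfgeaeaa
Sorted (with $ < everything):
  sorted[0] = $ccaebfgeaeaa  (last char: 'a')
  sorted[1] = a$ccaebfgeaea  (last char: 'a')
  sorted[2] = aa$ccaebfgeae  (last char: 'e')
  sorted[3] = aeaa$ccaebfge  (last char: 'e')
  sorted[4] = aebfgeaeaa$cc  (last char: 'c')
  sorted[5] = bfgeaeaa$ccae  (last char: 'e')
  sorted[6] = caebfgeaeaa$c  (last char: 'c')
  sorted[7] = ccaebfgeaeaa$  (last char: '$')
  sorted[8] = eaa$ccaebfgea  (last char: 'a')
  sorted[9] = eaeaa$ccaebfg  (last char: 'g')
  sorted[10] = ebfgeaeaa$cca  (last char: 'a')
  sorted[11] = fgeaeaa$ccaeb  (last char: 'b')
  sorted[12] = geaeaa$ccaebf  (last char: 'f')
Last column: aaeecec$agabf
Original string S is at sorted index 7

Answer: aaeecec$agabf
7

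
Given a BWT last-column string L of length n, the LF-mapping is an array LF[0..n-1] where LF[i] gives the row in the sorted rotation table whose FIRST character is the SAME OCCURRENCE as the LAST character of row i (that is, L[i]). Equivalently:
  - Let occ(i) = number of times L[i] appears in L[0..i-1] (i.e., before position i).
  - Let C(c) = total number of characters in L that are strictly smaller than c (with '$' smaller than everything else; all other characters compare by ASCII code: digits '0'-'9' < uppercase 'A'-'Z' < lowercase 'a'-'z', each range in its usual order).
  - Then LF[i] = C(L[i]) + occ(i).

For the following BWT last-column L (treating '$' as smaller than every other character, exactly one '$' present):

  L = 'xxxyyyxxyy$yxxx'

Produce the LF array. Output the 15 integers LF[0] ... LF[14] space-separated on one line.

Answer: 1 2 3 9 10 11 4 5 12 13 0 14 6 7 8

Derivation:
Char counts: '$':1, 'x':8, 'y':6
C (first-col start): C('$')=0, C('x')=1, C('y')=9
L[0]='x': occ=0, LF[0]=C('x')+0=1+0=1
L[1]='x': occ=1, LF[1]=C('x')+1=1+1=2
L[2]='x': occ=2, LF[2]=C('x')+2=1+2=3
L[3]='y': occ=0, LF[3]=C('y')+0=9+0=9
L[4]='y': occ=1, LF[4]=C('y')+1=9+1=10
L[5]='y': occ=2, LF[5]=C('y')+2=9+2=11
L[6]='x': occ=3, LF[6]=C('x')+3=1+3=4
L[7]='x': occ=4, LF[7]=C('x')+4=1+4=5
L[8]='y': occ=3, LF[8]=C('y')+3=9+3=12
L[9]='y': occ=4, LF[9]=C('y')+4=9+4=13
L[10]='$': occ=0, LF[10]=C('$')+0=0+0=0
L[11]='y': occ=5, LF[11]=C('y')+5=9+5=14
L[12]='x': occ=5, LF[12]=C('x')+5=1+5=6
L[13]='x': occ=6, LF[13]=C('x')+6=1+6=7
L[14]='x': occ=7, LF[14]=C('x')+7=1+7=8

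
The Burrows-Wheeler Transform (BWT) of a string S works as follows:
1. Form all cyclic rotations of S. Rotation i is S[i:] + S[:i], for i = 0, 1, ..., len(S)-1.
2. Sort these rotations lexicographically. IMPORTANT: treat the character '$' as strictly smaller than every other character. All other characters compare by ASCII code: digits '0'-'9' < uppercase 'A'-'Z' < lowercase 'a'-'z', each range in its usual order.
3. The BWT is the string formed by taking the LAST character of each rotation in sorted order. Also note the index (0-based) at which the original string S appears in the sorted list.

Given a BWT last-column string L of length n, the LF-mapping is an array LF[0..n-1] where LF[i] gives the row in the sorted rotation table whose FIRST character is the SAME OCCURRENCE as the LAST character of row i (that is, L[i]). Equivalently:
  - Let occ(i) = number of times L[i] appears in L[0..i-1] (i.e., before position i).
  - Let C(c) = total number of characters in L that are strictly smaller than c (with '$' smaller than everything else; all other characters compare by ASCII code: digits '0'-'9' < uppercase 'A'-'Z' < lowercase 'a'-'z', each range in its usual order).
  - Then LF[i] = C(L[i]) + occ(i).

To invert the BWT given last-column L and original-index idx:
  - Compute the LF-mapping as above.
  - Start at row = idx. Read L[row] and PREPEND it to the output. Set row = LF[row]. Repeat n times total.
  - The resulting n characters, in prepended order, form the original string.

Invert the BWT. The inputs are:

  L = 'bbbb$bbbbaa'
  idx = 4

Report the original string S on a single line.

Answer: babbbabbbb$

Derivation:
LF mapping: 3 4 5 6 0 7 8 9 10 1 2
Walk LF starting at row 4, prepending L[row]:
  step 1: row=4, L[4]='$', prepend. Next row=LF[4]=0
  step 2: row=0, L[0]='b', prepend. Next row=LF[0]=3
  step 3: row=3, L[3]='b', prepend. Next row=LF[3]=6
  step 4: row=6, L[6]='b', prepend. Next row=LF[6]=8
  step 5: row=8, L[8]='b', prepend. Next row=LF[8]=10
  step 6: row=10, L[10]='a', prepend. Next row=LF[10]=2
  step 7: row=2, L[2]='b', prepend. Next row=LF[2]=5
  step 8: row=5, L[5]='b', prepend. Next row=LF[5]=7
  step 9: row=7, L[7]='b', prepend. Next row=LF[7]=9
  step 10: row=9, L[9]='a', prepend. Next row=LF[9]=1
  step 11: row=1, L[1]='b', prepend. Next row=LF[1]=4
Reversed output: babbbabbbb$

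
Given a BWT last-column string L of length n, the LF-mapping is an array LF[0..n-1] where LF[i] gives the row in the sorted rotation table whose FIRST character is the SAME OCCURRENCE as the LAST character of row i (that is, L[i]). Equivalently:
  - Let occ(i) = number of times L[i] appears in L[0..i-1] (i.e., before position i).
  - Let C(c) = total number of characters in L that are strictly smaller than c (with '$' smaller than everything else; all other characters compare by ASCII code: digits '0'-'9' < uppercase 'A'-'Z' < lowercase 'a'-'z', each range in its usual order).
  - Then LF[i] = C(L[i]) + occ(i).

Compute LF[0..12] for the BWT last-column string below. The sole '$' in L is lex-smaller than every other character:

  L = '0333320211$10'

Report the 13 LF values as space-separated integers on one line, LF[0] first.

Answer: 1 9 10 11 12 7 2 8 4 5 0 6 3

Derivation:
Char counts: '$':1, '0':3, '1':3, '2':2, '3':4
C (first-col start): C('$')=0, C('0')=1, C('1')=4, C('2')=7, C('3')=9
L[0]='0': occ=0, LF[0]=C('0')+0=1+0=1
L[1]='3': occ=0, LF[1]=C('3')+0=9+0=9
L[2]='3': occ=1, LF[2]=C('3')+1=9+1=10
L[3]='3': occ=2, LF[3]=C('3')+2=9+2=11
L[4]='3': occ=3, LF[4]=C('3')+3=9+3=12
L[5]='2': occ=0, LF[5]=C('2')+0=7+0=7
L[6]='0': occ=1, LF[6]=C('0')+1=1+1=2
L[7]='2': occ=1, LF[7]=C('2')+1=7+1=8
L[8]='1': occ=0, LF[8]=C('1')+0=4+0=4
L[9]='1': occ=1, LF[9]=C('1')+1=4+1=5
L[10]='$': occ=0, LF[10]=C('$')+0=0+0=0
L[11]='1': occ=2, LF[11]=C('1')+2=4+2=6
L[12]='0': occ=2, LF[12]=C('0')+2=1+2=3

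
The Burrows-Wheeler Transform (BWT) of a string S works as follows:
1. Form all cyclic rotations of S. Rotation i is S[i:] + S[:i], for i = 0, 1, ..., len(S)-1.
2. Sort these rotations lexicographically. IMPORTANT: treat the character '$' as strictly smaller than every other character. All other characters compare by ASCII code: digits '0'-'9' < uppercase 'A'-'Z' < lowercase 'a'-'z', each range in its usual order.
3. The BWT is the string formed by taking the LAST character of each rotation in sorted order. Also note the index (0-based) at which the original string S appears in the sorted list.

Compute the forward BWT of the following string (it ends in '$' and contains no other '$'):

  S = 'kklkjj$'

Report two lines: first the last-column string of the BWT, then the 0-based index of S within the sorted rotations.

Answer: jjkl$kk
4

Derivation:
All 7 rotations (rotation i = S[i:]+S[:i]):
  rot[0] = kklkjj$
  rot[1] = klkjj$k
  rot[2] = lkjj$kk
  rot[3] = kjj$kkl
  rot[4] = jj$kklk
  rot[5] = j$kklkj
  rot[6] = $kklkjj
Sorted (with $ < everything):
  sorted[0] = $kklkjj  (last char: 'j')
  sorted[1] = j$kklkj  (last char: 'j')
  sorted[2] = jj$kklk  (last char: 'k')
  sorted[3] = kjj$kkl  (last char: 'l')
  sorted[4] = kklkjj$  (last char: '$')
  sorted[5] = klkjj$k  (last char: 'k')
  sorted[6] = lkjj$kk  (last char: 'k')
Last column: jjkl$kk
Original string S is at sorted index 4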